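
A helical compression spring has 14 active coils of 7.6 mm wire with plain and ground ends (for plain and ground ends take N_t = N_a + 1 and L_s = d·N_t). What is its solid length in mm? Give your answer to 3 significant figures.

plain and ground ends: N_t = N_a + 1 = 14 + 1 = 15
L_s = d·N_t = 7.6 × 15 = 114 mm

114 mm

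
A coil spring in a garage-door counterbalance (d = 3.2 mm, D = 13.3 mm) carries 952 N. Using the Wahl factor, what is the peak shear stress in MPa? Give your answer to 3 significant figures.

Spring index C = D/d = 13.3/3.2 = 4.1562
K_W = (4C−1)/(4C−4) + 0.615/C = 15.625/12.625 + 0.1480 = 1.3856
τ₀ = 8FD/(πd³) = 8·952·13.3/(π·3.2³) = 101293/102.94 = 983.96 MPa
τ_max = K·τ₀ = 1.3856 × 983.96 = 1363.4 MPa

1360 MPa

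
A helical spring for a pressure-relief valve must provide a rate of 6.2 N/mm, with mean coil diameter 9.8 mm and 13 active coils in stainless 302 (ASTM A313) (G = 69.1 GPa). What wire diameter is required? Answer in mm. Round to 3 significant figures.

1.72 mm

d = (8D³N_a·k / G)^(1/4) = (8·9.8³·13·6.2 / (69.1×10³))^0.25
  = (8.7826)^0.25 = 1.7215 mm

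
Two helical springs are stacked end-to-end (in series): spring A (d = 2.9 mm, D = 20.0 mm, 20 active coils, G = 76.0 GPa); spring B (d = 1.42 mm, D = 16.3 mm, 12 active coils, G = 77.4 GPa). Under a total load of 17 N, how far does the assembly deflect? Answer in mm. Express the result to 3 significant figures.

26.5 mm

k_A = Gd⁴/(8D³N_a) = (76.0×10³)(2.9⁴)/(8·20.0³·20) = 4.1995 N/mm
k_B = Gd⁴/(8D³N_a) = (77.4×10³)(1.42⁴)/(8·16.3³·12) = 0.75694 N/mm
Series: 1/k_eq = 1/4.1995 + 1/0.75694 = 1.5592; k_eq = 0.64134 N/mm
δ = F/k_eq = 17/0.64134 = 26.507 mm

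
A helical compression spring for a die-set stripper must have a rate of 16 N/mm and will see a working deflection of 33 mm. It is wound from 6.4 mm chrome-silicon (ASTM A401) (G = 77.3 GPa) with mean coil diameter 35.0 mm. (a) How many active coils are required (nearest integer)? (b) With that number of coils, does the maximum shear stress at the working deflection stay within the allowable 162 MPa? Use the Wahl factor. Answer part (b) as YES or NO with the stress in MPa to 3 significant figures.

N_a = Gd⁴/(8D³k) = (77.3×10³)(6.4⁴)/(8·35.0³·16) = 23.63 → N_a = 24
Actual rate k = Gd⁴/(8D³·24) = 15.754 N/mm
Working load F = kδ = 15.754·33 = 519.89 N
C = 35.0/6.4 = 5.4688; K_W = (4C−1)/(4C−4)+0.615/C = 1.2803
τ_max = K_W·8FD/(πd³) = 1.2803·176.76 = 226.3 MPa
τ_max > 162 MPa → exceeds allowable

(a) 24 coils; (b) NO, τ_max = 226 MPa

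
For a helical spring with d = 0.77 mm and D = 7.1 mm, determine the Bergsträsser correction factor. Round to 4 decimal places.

1.1476

C = D/d = 7.1/0.77 = 9.2208
K_B = (4C+2)/(4C−3) = 38.883/33.883 = 1.1476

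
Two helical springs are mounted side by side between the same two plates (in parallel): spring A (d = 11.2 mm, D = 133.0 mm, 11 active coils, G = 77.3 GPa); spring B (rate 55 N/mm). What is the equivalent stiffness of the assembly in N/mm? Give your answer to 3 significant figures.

60.9 N/mm

k_A = Gd⁴/(8D³N_a) = (77.3×10³)(11.2⁴)/(8·133.0³·11) = 5.8751 N/mm
Parallel: k_eq = 5.8751 + 55 = 60.875 N/mm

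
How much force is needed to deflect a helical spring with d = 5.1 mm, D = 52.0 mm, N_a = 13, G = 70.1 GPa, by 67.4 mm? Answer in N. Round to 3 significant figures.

k = Gd⁴/(8D³N_a) = (70.1×10³)(5.1⁴)/(8·52.0³·13) = 3.2431 N/mm
F = k·δ = 3.2431 × 67.4 = 218.58 N

219 N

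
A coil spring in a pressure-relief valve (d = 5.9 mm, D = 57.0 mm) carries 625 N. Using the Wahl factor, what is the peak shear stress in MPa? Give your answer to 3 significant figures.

508 MPa

Spring index C = D/d = 57.0/5.9 = 9.6610
K_W = (4C−1)/(4C−4) + 0.615/C = 37.644/34.644 + 0.0637 = 1.1503
τ₀ = 8FD/(πd³) = 8·625·57.0/(π·5.9³) = 285000/645.22 = 441.71 MPa
τ_max = K·τ₀ = 1.1503 × 441.71 = 508.08 MPa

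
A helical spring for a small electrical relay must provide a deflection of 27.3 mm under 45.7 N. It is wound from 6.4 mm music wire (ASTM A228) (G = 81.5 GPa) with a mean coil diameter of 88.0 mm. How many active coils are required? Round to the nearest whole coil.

Required rate k = F/δ = 45.7/27.3 = 1.674 N/mm
N_a = Gd⁴/(8D³k) = (81.5×10³ × 6.4⁴)/(8 × 88.0³ × 1.674)
    = 1.36734e+08 / 9.12623e+06 = 14.98 → 15 coils

15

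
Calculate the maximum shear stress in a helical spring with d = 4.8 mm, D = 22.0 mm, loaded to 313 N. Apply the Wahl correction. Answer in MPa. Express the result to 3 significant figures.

Spring index C = D/d = 22.0/4.8 = 4.5833
K_W = (4C−1)/(4C−4) + 0.615/C = 17.333/14.333 + 0.1342 = 1.3435
τ₀ = 8FD/(πd³) = 8·313·22.0/(π·4.8³) = 55088/347.44 = 158.56 MPa
τ_max = K·τ₀ = 1.3435 × 158.56 = 213.02 MPa

213 MPa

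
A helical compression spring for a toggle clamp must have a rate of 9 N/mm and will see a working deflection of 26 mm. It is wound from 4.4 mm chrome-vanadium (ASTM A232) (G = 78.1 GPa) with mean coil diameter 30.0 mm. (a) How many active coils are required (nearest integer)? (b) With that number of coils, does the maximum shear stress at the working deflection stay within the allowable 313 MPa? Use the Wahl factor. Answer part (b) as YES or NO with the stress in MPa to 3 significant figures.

(a) 15 coils; (b) YES, τ_max = 257 MPa

N_a = Gd⁴/(8D³k) = (78.1×10³)(4.4⁴)/(8·30.0³·9) = 15.06 → N_a = 15
Actual rate k = Gd⁴/(8D³·15) = 9.0348 N/mm
Working load F = kδ = 9.0348·26 = 234.9 N
C = 30.0/4.4 = 6.8182; K_W = (4C−1)/(4C−4)+0.615/C = 1.2191
τ_max = K_W·8FD/(πd³) = 1.2191·210.67 = 256.82 MPa
τ_max ≤ 313 MPa → acceptable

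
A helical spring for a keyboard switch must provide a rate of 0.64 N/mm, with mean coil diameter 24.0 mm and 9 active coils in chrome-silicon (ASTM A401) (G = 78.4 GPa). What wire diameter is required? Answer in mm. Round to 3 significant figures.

1.69 mm

d = (8D³N_a·k / G)^(1/4) = (8·24.0³·9·0.64 / (78.4×10³))^0.25
  = (8.1251)^0.25 = 1.6883 mm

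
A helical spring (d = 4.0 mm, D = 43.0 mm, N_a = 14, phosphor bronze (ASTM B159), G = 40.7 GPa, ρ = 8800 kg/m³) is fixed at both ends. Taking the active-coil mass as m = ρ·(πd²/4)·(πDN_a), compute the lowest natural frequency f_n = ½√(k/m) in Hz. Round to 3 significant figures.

37.4 Hz

k = Gd⁴/(8D³N_a) = (40.7×10³)(4.0⁴)/(8·43.0³·14) = 1.1701 N/mm = 1170.1 N/m
Wire length L = πDN_a = π·43.0·14 = 1891.2 mm
m = ρ·(πd²/4)·L = 8800 × 12.566×10⁻⁶ m² × 1.8912 m = 0.20914 kg
f_n = ½√(k/m) = 0.5·√(1170.1/0.20914) = 0.5·√(5594.6) = 37.399 Hz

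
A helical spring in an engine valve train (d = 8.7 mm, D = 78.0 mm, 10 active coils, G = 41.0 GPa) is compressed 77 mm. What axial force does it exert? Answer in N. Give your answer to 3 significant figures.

476 N

k = Gd⁴/(8D³N_a) = (41.0×10³)(8.7⁴)/(8·78.0³·10) = 6.1871 N/mm
F = k·δ = 6.1871 × 77 = 476.41 N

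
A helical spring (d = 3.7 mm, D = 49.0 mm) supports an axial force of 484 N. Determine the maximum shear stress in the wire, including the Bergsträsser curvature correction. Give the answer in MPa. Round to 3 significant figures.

1310 MPa

Spring index C = D/d = 49.0/3.7 = 13.2432
K_B = (4C+2)/(4C−3) = 54.973/49.973 = 1.1001
τ₀ = 8FD/(πd³) = 8·484·49.0/(π·3.7³) = 189728/159.13 = 1192.3 MPa
τ_max = K·τ₀ = 1.1001 × 1192.3 = 1311.6 MPa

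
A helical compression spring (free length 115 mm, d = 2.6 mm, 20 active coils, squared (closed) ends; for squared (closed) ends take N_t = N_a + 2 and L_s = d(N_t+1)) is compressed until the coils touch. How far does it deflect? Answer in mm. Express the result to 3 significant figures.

55.2 mm

N_t = 22; L_s = 2.6·23 = 59.8 mm
δ_solid = L₀ − L_s = 115 − 59.8 = 55.2 mm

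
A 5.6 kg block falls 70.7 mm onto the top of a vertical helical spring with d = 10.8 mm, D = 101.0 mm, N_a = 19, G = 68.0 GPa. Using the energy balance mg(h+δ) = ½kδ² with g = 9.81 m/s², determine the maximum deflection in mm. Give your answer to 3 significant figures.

k = Gd⁴/(8D³N_a) = (68.0×10³)(10.8⁴)/(8·101.0³·19) = 5.9074 N/mm
W = mg = 5.6 × 9.81 = 54.936 N
½kδ² − Wδ − Wh = 0 → δ = (W + √(W² + 2kWh))/k
δ = (54.936 + √(3018 + 45888.4))/5.9074 = (54.936 + 221.15)/5.9074 = 46.735 mm

46.7 mm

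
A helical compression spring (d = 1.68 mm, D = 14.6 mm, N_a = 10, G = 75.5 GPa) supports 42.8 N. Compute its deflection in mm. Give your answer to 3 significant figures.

17.7 mm

k = Gd⁴/(8D³N_a) = (75.5×10³)(1.68⁴)/(8·14.6³·10) = 2.4157 N/mm
δ = F/k = 42.8 / 2.4157 = 17.718 mm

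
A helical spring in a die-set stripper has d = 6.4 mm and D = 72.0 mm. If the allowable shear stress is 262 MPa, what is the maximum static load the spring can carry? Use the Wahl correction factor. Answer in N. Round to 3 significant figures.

C = D/d = 72.0/6.4 = 11.2500
K_W = (4C−1)/(4C−4) + 0.615/C = 44.000/41.000 + 0.0547 = 1.1278
τ_max = K·8FD/(πd³) → F_max = τ_allow·πd³/(8DK)
F_max = 262·π·6.4³/(8·72.0·1.1278) = 2.1577e+05/649.63 = 332.14 N

332 N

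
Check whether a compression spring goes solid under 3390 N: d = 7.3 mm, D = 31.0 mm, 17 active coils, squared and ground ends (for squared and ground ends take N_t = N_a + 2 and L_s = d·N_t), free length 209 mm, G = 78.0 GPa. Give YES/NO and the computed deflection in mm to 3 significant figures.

NO, δ = 62.0 mm

k = Gd⁴/(8D³N_a) = (78.0×10³)(7.3⁴)/(8·31.0³·17) = 54.672 N/mm
N_t = 19; L_s = 7.3·19 = 138.7 mm; δ_solid = L₀ − L_s = 209 − 138.7 = 70.3 mm
δ = F/k = 3390/54.672 = 62.007 mm
δ < δ_solid → spring does not go solid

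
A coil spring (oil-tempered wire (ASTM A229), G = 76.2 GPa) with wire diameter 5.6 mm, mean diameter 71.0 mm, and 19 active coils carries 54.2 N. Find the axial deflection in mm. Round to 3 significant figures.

k = Gd⁴/(8D³N_a) = (76.2×10³)(5.6⁴)/(8·71.0³·19) = 1.3775 N/mm
δ = F/k = 54.2 / 1.3775 = 39.347 mm

39.3 mm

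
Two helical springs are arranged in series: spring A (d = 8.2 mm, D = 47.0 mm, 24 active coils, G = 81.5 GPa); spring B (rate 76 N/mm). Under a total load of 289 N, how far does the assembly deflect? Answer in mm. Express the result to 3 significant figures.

k_A = Gd⁴/(8D³N_a) = (81.5×10³)(8.2⁴)/(8·47.0³·24) = 18.485 N/mm
Series: 1/k_eq = 1/18.485 + 1/76 = 0.067256; k_eq = 14.869 N/mm
δ = F/k_eq = 289/14.869 = 19.437 mm

19.4 mm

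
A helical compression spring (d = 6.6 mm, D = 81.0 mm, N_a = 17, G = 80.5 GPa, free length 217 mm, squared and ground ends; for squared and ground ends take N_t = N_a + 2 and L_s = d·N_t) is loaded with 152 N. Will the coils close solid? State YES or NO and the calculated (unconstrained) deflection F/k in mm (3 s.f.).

NO, δ = 71.9 mm

k = Gd⁴/(8D³N_a) = (80.5×10³)(6.6⁴)/(8·81.0³·17) = 2.1134 N/mm
N_t = 19; L_s = 6.6·19 = 125.4 mm; δ_solid = L₀ − L_s = 217 − 125.4 = 91.6 mm
δ = F/k = 152/2.1134 = 71.923 mm
δ < δ_solid → spring does not go solid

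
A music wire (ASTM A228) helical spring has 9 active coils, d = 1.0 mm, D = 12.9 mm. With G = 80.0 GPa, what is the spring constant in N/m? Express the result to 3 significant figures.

518 N/m

k = Gd⁴/(8D³N_a) = (80.0×10³ × 1.0⁴) / (8 × 12.9³ × 9)
  = 80000 / 154562 = 0.51759 N/mm = 517.59 N/m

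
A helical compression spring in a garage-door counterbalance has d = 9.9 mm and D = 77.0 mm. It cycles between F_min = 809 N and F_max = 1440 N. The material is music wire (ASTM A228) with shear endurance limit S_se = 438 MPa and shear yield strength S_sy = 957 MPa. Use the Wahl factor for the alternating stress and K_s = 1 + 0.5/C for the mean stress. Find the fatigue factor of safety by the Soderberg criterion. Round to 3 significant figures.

C = D/d = 77.0/9.9 = 7.7778; K_W = (4C−1)/(4C−4)+0.615/C = 1.1897; K_s = 1+0.5/C = 1.0643
F_a = (F_max−F_min)/2 = 315.5 N; F_m = (F_max+F_min)/2 = 1124.5 N
τ_a = K_W·8F_aD/(πd³) = 1.1897 × 63.757 = 75.853 MPa
τ_m = K_s·8F_mD/(πd³) = 1.0643 × 227.24 = 241.85 MPa
Soderberg: 1/n_f = τ_a/S_se + τ_m/S_sy = 75.853/438 + 241.85/957 = 0.17318 + 0.25271 = 0.4259
n_f = 1/0.4259 = 2.348

2.35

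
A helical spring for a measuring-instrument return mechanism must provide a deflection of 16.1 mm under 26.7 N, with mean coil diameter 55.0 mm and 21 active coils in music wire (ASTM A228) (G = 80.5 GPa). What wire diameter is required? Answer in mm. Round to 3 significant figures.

Required rate k = F/δ = 26.7/16.1 = 1.6584 N/mm
d = (8D³N_a·k / G)^(1/4) = (8·55.0³·21·1.6584 / (80.5×10³))^0.25
  = (575.82)^0.25 = 4.8986 mm

4.90 mm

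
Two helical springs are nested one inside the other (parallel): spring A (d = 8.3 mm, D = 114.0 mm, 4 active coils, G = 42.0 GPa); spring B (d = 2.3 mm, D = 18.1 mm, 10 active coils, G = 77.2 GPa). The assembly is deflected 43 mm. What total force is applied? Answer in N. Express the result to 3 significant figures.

k_A = Gd⁴/(8D³N_a) = (42.0×10³)(8.3⁴)/(8·114.0³·4) = 4.2043 N/mm
k_B = Gd⁴/(8D³N_a) = (77.2×10³)(2.3⁴)/(8·18.1³·10) = 4.5541 N/mm
Parallel: k_eq = 4.2043 + 4.5541 = 8.7584 N/mm
F = k_eq·δ = 8.7584·43 = 376.61 N

377 N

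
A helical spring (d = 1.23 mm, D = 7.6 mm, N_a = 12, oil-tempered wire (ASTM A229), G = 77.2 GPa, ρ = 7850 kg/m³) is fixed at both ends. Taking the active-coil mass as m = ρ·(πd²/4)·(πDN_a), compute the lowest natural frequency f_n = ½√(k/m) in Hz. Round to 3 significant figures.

k = Gd⁴/(8D³N_a) = (77.2×10³)(1.23⁴)/(8·7.6³·12) = 4.193 N/mm = 4193 N/m
Wire length L = πDN_a = π·7.6·12 = 286.51 mm
m = ρ·(πd²/4)·L = 7850 × 1.1882×10⁻⁶ m² × 0.28651 m = 0.0026725 kg
f_n = ½√(k/m) = 0.5·√(4193/0.0026725) = 0.5·√(1.569e+06) = 626.29 Hz

626 Hz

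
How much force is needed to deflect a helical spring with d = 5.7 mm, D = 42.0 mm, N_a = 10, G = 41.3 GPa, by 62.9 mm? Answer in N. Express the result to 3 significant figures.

k = Gd⁴/(8D³N_a) = (41.3×10³)(5.7⁴)/(8·42.0³·10) = 7.3555 N/mm
F = k·δ = 7.3555 × 62.9 = 462.66 N

463 N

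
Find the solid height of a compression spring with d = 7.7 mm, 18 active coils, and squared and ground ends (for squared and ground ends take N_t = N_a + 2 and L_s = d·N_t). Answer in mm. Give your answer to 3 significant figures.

154 mm

squared and ground ends: N_t = N_a + 2 = 18 + 2 = 20
L_s = d·N_t = 7.7 × 20 = 154 mm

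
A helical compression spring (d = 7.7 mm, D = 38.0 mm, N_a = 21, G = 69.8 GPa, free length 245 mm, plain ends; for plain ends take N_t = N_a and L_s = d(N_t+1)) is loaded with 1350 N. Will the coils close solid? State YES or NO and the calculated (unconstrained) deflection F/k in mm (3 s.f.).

k = Gd⁴/(8D³N_a) = (69.8×10³)(7.7⁴)/(8·38.0³·21) = 26.617 N/mm
N_t = 21; L_s = 7.7·22 = 169.4 mm; δ_solid = L₀ − L_s = 245 − 169.4 = 75.6 mm
δ = F/k = 1350/26.617 = 50.72 mm
δ < δ_solid → spring does not go solid

NO, δ = 50.7 mm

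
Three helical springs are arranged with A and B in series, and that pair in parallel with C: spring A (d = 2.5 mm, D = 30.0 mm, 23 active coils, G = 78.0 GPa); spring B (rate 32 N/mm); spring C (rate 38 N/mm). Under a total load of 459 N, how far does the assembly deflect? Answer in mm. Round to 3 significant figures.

k_A = Gd⁴/(8D³N_a) = (78.0×10³)(2.5⁴)/(8·30.0³·23) = 0.6133 N/mm
Springs A,B series: k_AB = 1/(1/0.6133+1/32) = 0.60177 N/mm; parallel with C: k_eq = 0.60177+38 = 38.602 N/mm
δ = F/k_eq = 459/38.602 = 11.891 mm

11.9 mm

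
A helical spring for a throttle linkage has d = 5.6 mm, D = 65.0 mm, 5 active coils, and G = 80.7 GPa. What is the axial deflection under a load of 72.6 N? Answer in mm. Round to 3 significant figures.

10.0 mm

k = Gd⁴/(8D³N_a) = (80.7×10³)(5.6⁴)/(8·65.0³·5) = 7.2248 N/mm
δ = F/k = 72.6 / 7.2248 = 10.049 mm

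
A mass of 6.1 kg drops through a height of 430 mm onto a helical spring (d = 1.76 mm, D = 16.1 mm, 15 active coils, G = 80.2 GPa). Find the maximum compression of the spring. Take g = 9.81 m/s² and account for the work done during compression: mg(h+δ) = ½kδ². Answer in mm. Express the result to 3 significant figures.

k = Gd⁴/(8D³N_a) = (80.2×10³)(1.76⁴)/(8·16.1³·15) = 1.5366 N/mm
W = mg = 6.1 × 9.81 = 59.841 N
½kδ² − Wδ − Wh = 0 → δ = (W + √(W² + 2kWh))/k
δ = (59.841 + √(3580.9 + 79079.4))/1.5366 = (59.841 + 287.51)/1.5366 = 226.05 mm

226 mm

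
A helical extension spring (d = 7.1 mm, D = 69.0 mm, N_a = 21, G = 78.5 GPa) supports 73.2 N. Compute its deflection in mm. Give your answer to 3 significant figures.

20.3 mm

k = Gd⁴/(8D³N_a) = (78.5×10³)(7.1⁴)/(8·69.0³·21) = 3.6145 N/mm
δ = F/k = 73.2 / 3.6145 = 20.252 mm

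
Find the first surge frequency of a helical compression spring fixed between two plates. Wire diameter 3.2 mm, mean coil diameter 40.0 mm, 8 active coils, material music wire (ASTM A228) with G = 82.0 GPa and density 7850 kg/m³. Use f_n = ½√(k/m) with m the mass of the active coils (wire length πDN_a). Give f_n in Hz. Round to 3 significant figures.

90.9 Hz

k = Gd⁴/(8D³N_a) = (82.0×10³)(3.2⁴)/(8·40.0³·8) = 2.0992 N/mm = 2099.2 N/m
Wire length L = πDN_a = π·40.0·8 = 1005.3 mm
m = ρ·(πd²/4)·L = 7850 × 8.0425×10⁻⁶ m² × 1.0053 m = 0.063469 kg
f_n = ½√(k/m) = 0.5·√(2099.2/0.063469) = 0.5·√(33075) = 90.932 Hz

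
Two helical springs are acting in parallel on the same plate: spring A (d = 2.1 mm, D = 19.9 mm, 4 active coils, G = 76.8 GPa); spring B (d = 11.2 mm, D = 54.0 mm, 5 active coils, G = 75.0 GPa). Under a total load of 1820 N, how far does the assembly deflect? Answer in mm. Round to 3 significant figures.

k_A = Gd⁴/(8D³N_a) = (76.8×10³)(2.1⁴)/(8·19.9³·4) = 5.9228 N/mm
k_B = Gd⁴/(8D³N_a) = (75.0×10³)(11.2⁴)/(8·54.0³·5) = 187.37 N/mm
Parallel: k_eq = 5.9228 + 187.37 = 193.29 N/mm
δ = F/k_eq = 1820/193.29 = 9.4159 mm

9.42 mm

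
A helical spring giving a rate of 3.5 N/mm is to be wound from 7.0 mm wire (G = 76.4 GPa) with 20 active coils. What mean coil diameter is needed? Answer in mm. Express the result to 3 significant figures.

68.9 mm

D = (Gd⁴/(8N_a·k))^(1/3) = (76.4×10³·7.0⁴/(8·20·3.5))^(1/3)
  = (327565)^(1/3) = 68.9338 mm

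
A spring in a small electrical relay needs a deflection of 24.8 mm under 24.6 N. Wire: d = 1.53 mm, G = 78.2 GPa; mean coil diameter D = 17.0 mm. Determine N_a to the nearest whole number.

Required rate k = F/δ = 24.6/24.8 = 0.99194 N/mm
N_a = Gd⁴/(8D³k) = (78.2×10³ × 1.53⁴)/(8 × 17.0³ × 0.99194)
    = 428521 / 38987 = 10.99 → 11 coils

11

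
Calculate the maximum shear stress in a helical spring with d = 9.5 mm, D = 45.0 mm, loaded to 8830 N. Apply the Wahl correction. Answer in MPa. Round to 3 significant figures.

Spring index C = D/d = 45.0/9.5 = 4.7368
K_W = (4C−1)/(4C−4) + 0.615/C = 17.947/14.947 + 0.1298 = 1.3305
τ₀ = 8FD/(πd³) = 8·8830·45.0/(π·9.5³) = 3.1788e+06/2693.5 = 1180.2 MPa
τ_max = K·τ₀ = 1.3305 × 1180.2 = 1570.3 MPa

1570 MPa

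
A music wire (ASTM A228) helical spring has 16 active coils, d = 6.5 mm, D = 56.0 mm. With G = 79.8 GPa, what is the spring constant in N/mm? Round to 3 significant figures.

6.34 N/mm

k = Gd⁴/(8D³N_a) = (79.8×10³ × 6.5⁴) / (8 × 56.0³ × 16)
  = 1.42448e+08 / 2.24788e+07 = 6.337 N/mm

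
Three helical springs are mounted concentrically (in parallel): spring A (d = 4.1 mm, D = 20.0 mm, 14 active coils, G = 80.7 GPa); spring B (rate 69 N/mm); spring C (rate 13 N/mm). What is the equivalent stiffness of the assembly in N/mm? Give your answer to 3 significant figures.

k_A = Gd⁴/(8D³N_a) = (80.7×10³)(4.1⁴)/(8·20.0³·14) = 25.451 N/mm
Parallel: k_eq = 25.451 + 69 + 13 = 107.45 N/mm

107 N/mm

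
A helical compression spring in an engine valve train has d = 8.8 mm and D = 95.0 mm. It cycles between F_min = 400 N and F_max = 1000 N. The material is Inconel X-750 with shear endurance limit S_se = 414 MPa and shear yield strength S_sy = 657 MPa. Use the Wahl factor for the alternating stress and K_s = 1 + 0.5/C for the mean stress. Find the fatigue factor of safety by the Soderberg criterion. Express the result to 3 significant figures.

1.45

C = D/d = 95.0/8.8 = 10.7955; K_W = (4C−1)/(4C−4)+0.615/C = 1.1335; K_s = 1+0.5/C = 1.0463
F_a = (F_max−F_min)/2 = 300 N; F_m = (F_max+F_min)/2 = 700 N
τ_a = K_W·8F_aD/(πd³) = 1.1335 × 106.5 = 120.72 MPa
τ_m = K_s·8F_mD/(πd³) = 1.0463 × 248.49 = 260 MPa
Soderberg: 1/n_f = τ_a/S_se + τ_m/S_sy = 120.72/414 + 260/657 = 0.29159 + 0.39574 = 0.68733
n_f = 1/0.68733 = 1.455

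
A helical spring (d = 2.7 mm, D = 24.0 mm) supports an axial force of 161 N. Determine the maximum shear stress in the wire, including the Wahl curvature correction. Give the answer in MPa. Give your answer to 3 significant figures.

582 MPa

Spring index C = D/d = 24.0/2.7 = 8.8889
K_W = (4C−1)/(4C−4) + 0.615/C = 34.556/31.556 + 0.0692 = 1.1643
τ₀ = 8FD/(πd³) = 8·161·24.0/(π·2.7³) = 30912/61.836 = 499.9 MPa
τ_max = K·τ₀ = 1.1643 × 499.9 = 582.02 MPa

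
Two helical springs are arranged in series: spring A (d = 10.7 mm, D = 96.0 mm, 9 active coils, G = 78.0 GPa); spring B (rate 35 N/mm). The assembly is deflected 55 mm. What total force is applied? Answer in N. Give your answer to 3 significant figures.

k_A = Gd⁴/(8D³N_a) = (78.0×10³)(10.7⁴)/(8·96.0³·9) = 16.05 N/mm
Series: 1/k_eq = 1/16.05 + 1/35 = 0.090876; k_eq = 11.004 N/mm
F = k_eq·δ = 11.004·55 = 605.22 N

605 N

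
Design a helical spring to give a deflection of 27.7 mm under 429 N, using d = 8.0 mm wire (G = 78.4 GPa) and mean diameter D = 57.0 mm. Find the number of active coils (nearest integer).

Required rate k = F/δ = 429/27.7 = 15.487 N/mm
N_a = Gd⁴/(8D³k) = (78.4×10³ × 8.0⁴)/(8 × 57.0³ × 15.487)
    = 3.21126e+08 / 2.29452e+07 = 14 → 14 coils

14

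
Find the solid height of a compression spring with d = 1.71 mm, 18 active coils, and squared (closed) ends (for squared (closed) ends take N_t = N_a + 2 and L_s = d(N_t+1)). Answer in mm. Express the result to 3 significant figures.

squared (closed) ends: N_t = N_a + 2 = 18 + 2 = 20
L_s = d·(N_t+1) = 1.71 × 21 = 35.91 mm

35.9 mm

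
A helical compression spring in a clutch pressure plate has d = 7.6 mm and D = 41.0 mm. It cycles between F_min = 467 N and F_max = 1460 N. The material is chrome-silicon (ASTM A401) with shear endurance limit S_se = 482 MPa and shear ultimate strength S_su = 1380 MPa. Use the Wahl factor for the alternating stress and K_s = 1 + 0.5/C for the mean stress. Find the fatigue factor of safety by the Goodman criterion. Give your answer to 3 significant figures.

2.02

C = D/d = 41.0/7.6 = 5.3947; K_W = (4C−1)/(4C−4)+0.615/C = 1.2847; K_s = 1+0.5/C = 1.0927
F_a = (F_max−F_min)/2 = 496.5 N; F_m = (F_max+F_min)/2 = 963.5 N
τ_a = K_W·8F_aD/(πd³) = 1.2847 × 118.09 = 151.7 MPa
τ_m = K_s·8F_mD/(πd³) = 1.0927 × 229.16 = 250.4 MPa
Goodman: 1/n_f = τ_a/S_se + τ_m/S_su = 151.7/482 + 250.4/1380 = 0.31473 + 0.18145 = 0.49618
n_f = 1/0.49618 = 2.015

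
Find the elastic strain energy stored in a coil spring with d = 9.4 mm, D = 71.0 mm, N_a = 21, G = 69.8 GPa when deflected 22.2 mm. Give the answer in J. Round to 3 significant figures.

k = Gd⁴/(8D³N_a) = (69.8×10³)(9.4⁴)/(8·71.0³·21) = 9.0632 N/mm
U = ½kδ² = 0.5 × 9.0632 × 22.2² = 2233.4 N·mm = 2.2334 J

2.23 J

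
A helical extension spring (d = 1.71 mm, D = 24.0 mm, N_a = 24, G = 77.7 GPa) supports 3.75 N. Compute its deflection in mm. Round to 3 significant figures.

15.0 mm

k = Gd⁴/(8D³N_a) = (77.7×10³)(1.71⁴)/(8·24.0³·24) = 0.25031 N/mm
δ = F/k = 3.75 / 0.25031 = 14.982 mm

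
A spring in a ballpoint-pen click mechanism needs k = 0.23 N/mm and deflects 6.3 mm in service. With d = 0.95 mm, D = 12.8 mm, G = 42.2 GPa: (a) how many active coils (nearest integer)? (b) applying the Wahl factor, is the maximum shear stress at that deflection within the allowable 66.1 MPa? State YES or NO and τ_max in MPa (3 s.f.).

(a) 9 coils; (b) YES, τ_max = 60.3 MPa

N_a = Gd⁴/(8D³k) = (42.2×10³)(0.95⁴)/(8·12.8³·0.23) = 8.908 → N_a = 9
Actual rate k = Gd⁴/(8D³·9) = 0.22764 N/mm
Working load F = kδ = 0.22764·6.3 = 1.4341 N
C = 12.8/0.95 = 13.4737; K_W = (4C−1)/(4C−4)+0.615/C = 1.1058
τ_max = K_W·8FD/(πd³) = 1.1058·54.521 = 60.288 MPa
τ_max ≤ 66.1 MPa → acceptable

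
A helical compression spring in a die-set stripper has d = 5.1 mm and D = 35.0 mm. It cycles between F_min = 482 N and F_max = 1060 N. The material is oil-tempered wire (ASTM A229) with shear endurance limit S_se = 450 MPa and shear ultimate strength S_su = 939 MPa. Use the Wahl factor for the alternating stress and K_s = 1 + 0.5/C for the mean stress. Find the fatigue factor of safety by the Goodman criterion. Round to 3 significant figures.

0.895

C = D/d = 35.0/5.1 = 6.8627; K_W = (4C−1)/(4C−4)+0.615/C = 1.2175; K_s = 1+0.5/C = 1.0729
F_a = (F_max−F_min)/2 = 289 N; F_m = (F_max+F_min)/2 = 771 N
τ_a = K_W·8F_aD/(πd³) = 1.2175 × 194.18 = 236.42 MPa
τ_m = K_s·8F_mD/(πd³) = 1.0729 × 518.03 = 555.77 MPa
Goodman: 1/n_f = τ_a/S_se + τ_m/S_su = 236.42/450 + 555.77/939 = 0.52537 + 0.59187 = 1.1172
n_f = 1/1.1172 = 0.8951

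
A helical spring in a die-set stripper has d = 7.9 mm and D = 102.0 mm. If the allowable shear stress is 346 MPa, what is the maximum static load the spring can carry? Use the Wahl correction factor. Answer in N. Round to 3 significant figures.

591 N

C = D/d = 102.0/7.9 = 12.9114
K_W = (4C−1)/(4C−4) + 0.615/C = 50.646/47.646 + 0.0476 = 1.1106
τ_max = K·8FD/(πd³) → F_max = τ_allow·πd³/(8DK)
F_max = 346·π·7.9³/(8·102.0·1.1106) = 5.3593e+05/906.25 = 591.37 N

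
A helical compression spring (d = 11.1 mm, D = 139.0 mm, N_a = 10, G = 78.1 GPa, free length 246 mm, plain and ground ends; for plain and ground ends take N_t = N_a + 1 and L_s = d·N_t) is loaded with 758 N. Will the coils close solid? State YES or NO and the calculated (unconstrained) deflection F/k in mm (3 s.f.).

YES, δ = 137 mm

k = Gd⁴/(8D³N_a) = (78.1×10³)(11.1⁴)/(8·139.0³·10) = 5.5183 N/mm
N_t = 11; L_s = 11.1·11 = 122.1 mm; δ_solid = L₀ − L_s = 246 − 122.1 = 123.9 mm
δ = F/k = 758/5.5183 = 137.36 mm
δ ≥ δ_solid → spring goes solid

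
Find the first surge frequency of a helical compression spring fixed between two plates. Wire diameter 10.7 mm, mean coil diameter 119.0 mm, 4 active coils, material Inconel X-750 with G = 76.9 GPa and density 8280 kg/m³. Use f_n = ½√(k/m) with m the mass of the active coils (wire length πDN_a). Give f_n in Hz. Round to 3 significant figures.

k = Gd⁴/(8D³N_a) = (76.9×10³)(10.7⁴)/(8·119.0³·4) = 18.693 N/mm = 18693 N/m
Wire length L = πDN_a = π·119.0·4 = 1495.4 mm
m = ρ·(πd²/4)·L = 8280 × 89.92×10⁻⁶ m² × 1.4954 m = 1.1134 kg
f_n = ½√(k/m) = 0.5·√(18693/1.1134) = 0.5·√(16789) = 64.786 Hz

64.8 Hz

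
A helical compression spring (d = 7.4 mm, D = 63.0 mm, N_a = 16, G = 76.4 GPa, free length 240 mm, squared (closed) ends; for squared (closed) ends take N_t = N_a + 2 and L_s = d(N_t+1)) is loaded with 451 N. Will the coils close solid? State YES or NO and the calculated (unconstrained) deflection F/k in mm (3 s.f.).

k = Gd⁴/(8D³N_a) = (76.4×10³)(7.4⁴)/(8·63.0³·16) = 7.1579 N/mm
N_t = 18; L_s = 7.4·19 = 140.6 mm; δ_solid = L₀ − L_s = 240 − 140.6 = 99.4 mm
δ = F/k = 451/7.1579 = 63.007 mm
δ < δ_solid → spring does not go solid

NO, δ = 63.0 mm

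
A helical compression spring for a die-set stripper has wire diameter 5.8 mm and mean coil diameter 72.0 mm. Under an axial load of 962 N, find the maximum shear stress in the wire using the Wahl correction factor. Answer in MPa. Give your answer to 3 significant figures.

1010 MPa

Spring index C = D/d = 72.0/5.8 = 12.4138
K_W = (4C−1)/(4C−4) + 0.615/C = 48.655/45.655 + 0.0495 = 1.1153
τ₀ = 8FD/(πd³) = 8·962·72.0/(π·5.8³) = 554112/612.96 = 903.99 MPa
τ_max = K·τ₀ = 1.1153 × 903.99 = 1008.2 MPa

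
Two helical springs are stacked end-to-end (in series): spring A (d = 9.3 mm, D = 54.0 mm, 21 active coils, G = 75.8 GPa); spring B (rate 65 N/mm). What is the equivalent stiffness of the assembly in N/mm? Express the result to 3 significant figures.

16.1 N/mm

k_A = Gd⁴/(8D³N_a) = (75.8×10³)(9.3⁴)/(8·54.0³·21) = 21.434 N/mm
Series: 1/k_eq = 1/21.434 + 1/65 = 0.062039; k_eq = 16.119 N/mm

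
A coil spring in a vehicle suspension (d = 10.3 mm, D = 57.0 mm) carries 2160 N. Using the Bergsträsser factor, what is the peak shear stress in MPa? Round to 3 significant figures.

362 MPa

Spring index C = D/d = 57.0/10.3 = 5.5340
K_B = (4C+2)/(4C−3) = 24.136/19.136 = 1.2613
τ₀ = 8FD/(πd³) = 8·2160·57.0/(π·10.3³) = 984960/3432.9 = 286.92 MPa
τ_max = K·τ₀ = 1.2613 × 286.92 = 361.89 MPa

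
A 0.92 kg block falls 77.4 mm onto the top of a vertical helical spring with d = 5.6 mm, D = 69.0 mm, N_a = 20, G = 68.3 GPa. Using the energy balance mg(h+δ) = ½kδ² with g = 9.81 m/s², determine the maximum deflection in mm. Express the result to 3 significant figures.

k = Gd⁴/(8D³N_a) = (68.3×10³)(5.6⁴)/(8·69.0³·20) = 1.2779 N/mm
W = mg = 0.92 × 9.81 = 9.0252 N
½kδ² − Wδ − Wh = 0 → δ = (W + √(W² + 2kWh))/k
δ = (9.0252 + √(81.454 + 1785.39))/1.2779 = (9.0252 + 43.207)/1.2779 = 40.873 mm

40.9 mm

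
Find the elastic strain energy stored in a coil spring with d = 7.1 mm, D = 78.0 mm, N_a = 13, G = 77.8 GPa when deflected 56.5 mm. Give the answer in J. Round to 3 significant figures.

6.39 J

k = Gd⁴/(8D³N_a) = (77.8×10³)(7.1⁴)/(8·78.0³·13) = 4.0059 N/mm
U = ½kδ² = 0.5 × 4.0059 × 56.5² = 6393.9 N·mm = 6.3939 J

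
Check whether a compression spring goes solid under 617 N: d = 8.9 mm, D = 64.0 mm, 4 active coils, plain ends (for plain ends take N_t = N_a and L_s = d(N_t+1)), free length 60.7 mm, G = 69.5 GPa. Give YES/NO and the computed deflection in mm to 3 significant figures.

k = Gd⁴/(8D³N_a) = (69.5×10³)(8.9⁴)/(8·64.0³·4) = 51.982 N/mm
N_t = 4; L_s = 8.9·5 = 44.5 mm; δ_solid = L₀ − L_s = 60.7 − 44.5 = 16.2 mm
δ = F/k = 617/51.982 = 11.869 mm
δ < δ_solid → spring does not go solid

NO, δ = 11.9 mm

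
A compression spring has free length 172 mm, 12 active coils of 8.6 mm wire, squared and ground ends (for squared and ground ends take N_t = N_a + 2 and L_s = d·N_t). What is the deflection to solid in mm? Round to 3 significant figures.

51.6 mm

N_t = 14; L_s = 8.6·14 = 120.4 mm
δ_solid = L₀ − L_s = 172 − 120.4 = 51.6 mm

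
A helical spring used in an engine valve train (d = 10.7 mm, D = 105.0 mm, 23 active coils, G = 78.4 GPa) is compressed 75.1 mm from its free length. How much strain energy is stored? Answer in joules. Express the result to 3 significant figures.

k = Gd⁴/(8D³N_a) = (78.4×10³)(10.7⁴)/(8·105.0³·23) = 4.8246 N/mm
U = ½kδ² = 0.5 × 4.8246 × 75.1² = 13606 N·mm = 13.606 J

13.6 J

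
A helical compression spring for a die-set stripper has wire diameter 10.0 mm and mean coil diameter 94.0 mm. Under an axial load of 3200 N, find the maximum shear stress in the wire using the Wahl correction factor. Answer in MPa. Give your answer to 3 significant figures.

884 MPa

Spring index C = D/d = 94.0/10.0 = 9.4000
K_W = (4C−1)/(4C−4) + 0.615/C = 36.600/33.600 + 0.0654 = 1.1547
τ₀ = 8FD/(πd³) = 8·3200·94.0/(π·10.0³) = 2.4064e+06/3141.6 = 765.98 MPa
τ_max = K·τ₀ = 1.1547 × 765.98 = 884.49 MPa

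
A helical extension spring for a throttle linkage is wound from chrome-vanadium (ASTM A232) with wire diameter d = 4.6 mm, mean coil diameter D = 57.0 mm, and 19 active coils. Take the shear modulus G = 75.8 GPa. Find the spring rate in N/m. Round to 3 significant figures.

1210 N/m

k = Gd⁴/(8D³N_a) = (75.8×10³ × 4.6⁴) / (8 × 57.0³ × 19)
  = 3.39391e+07 / 2.81493e+07 = 1.2057 N/mm = 1205.7 N/m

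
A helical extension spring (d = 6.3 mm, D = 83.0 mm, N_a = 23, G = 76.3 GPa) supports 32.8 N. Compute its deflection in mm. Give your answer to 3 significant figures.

k = Gd⁴/(8D³N_a) = (76.3×10³)(6.3⁴)/(8·83.0³·23) = 1.1424 N/mm
δ = F/k = 32.8 / 1.1424 = 28.71 mm

28.7 mm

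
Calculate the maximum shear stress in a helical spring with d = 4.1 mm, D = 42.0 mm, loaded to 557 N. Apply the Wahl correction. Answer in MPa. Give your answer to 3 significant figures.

986 MPa

Spring index C = D/d = 42.0/4.1 = 10.2439
K_W = (4C−1)/(4C−4) + 0.615/C = 39.976/36.976 + 0.0600 = 1.1412
τ₀ = 8FD/(πd³) = 8·557·42.0/(π·4.1³) = 187152/216.52 = 864.36 MPa
τ_max = K·τ₀ = 1.1412 × 864.36 = 986.38 MPa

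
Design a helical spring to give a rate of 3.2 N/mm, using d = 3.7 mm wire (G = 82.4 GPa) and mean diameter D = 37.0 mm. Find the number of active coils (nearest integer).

12

N_a = Gd⁴/(8D³k) = (82.4×10³ × 3.7⁴)/(8 × 37.0³ × 3.2)
    = 1.54431e+07 / 1.29672e+06 = 11.91 → 12 coils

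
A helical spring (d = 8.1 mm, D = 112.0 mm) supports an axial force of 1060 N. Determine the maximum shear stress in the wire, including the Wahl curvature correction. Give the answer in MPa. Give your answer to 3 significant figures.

Spring index C = D/d = 112.0/8.1 = 13.8272
K_W = (4C−1)/(4C−4) + 0.615/C = 54.309/51.309 + 0.0445 = 1.1029
τ₀ = 8FD/(πd³) = 8·1060·112.0/(π·8.1³) = 949760/1669.6 = 568.86 MPa
τ_max = K·τ₀ = 1.1029 × 568.86 = 627.43 MPa

627 MPa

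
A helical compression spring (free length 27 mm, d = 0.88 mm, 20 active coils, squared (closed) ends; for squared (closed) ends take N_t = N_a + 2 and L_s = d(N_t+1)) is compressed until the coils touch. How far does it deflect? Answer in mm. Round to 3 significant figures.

N_t = 22; L_s = 0.88·23 = 20.24 mm
δ_solid = L₀ − L_s = 27 − 20.24 = 6.76 mm

6.76 mm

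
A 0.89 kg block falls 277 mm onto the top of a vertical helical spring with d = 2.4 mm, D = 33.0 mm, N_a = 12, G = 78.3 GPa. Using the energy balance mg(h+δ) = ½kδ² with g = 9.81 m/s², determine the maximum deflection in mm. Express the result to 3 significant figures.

92.6 mm

k = Gd⁴/(8D³N_a) = (78.3×10³)(2.4⁴)/(8·33.0³·12) = 0.753 N/mm
W = mg = 0.89 × 9.81 = 8.7309 N
½kδ² − Wδ − Wh = 0 → δ = (W + √(W² + 2kWh))/k
δ = (8.7309 + √(76.229 + 3642.19))/0.753 = (8.7309 + 60.979)/0.753 = 92.576 mm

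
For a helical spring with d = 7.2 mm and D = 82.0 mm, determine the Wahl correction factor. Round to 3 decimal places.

1.126

C = D/d = 82.0/7.2 = 11.3889
K_W = (4C−1)/(4C−4) + 0.615/C = 44.556/41.556 + 0.0540 = 1.1262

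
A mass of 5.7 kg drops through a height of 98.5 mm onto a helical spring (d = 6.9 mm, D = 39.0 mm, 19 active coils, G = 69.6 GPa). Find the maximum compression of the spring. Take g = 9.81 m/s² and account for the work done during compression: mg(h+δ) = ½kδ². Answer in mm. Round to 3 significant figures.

k = Gd⁴/(8D³N_a) = (69.6×10³)(6.9⁴)/(8·39.0³·19) = 17.497 N/mm
W = mg = 5.7 × 9.81 = 55.917 N
½kδ² − Wδ − Wh = 0 → δ = (W + √(W² + 2kWh))/k
δ = (55.917 + √(3126.7 + 192743))/17.497 = (55.917 + 442.57)/17.497 = 28.49 mm

28.5 mm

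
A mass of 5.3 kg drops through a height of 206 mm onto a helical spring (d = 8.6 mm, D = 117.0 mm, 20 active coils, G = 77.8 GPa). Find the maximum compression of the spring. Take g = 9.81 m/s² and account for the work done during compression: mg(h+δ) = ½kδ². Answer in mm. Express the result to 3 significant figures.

k = Gd⁴/(8D³N_a) = (77.8×10³)(8.6⁴)/(8·117.0³·20) = 1.6607 N/mm
W = mg = 5.3 × 9.81 = 51.993 N
½kδ² − Wδ − Wh = 0 → δ = (W + √(W² + 2kWh))/k
δ = (51.993 + √(2703.3 + 35574.4))/1.6607 = (51.993 + 195.65)/1.6607 = 149.12 mm

149 mm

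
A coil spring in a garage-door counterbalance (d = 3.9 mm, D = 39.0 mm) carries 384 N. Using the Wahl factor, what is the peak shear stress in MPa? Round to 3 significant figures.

736 MPa

Spring index C = D/d = 39.0/3.9 = 10.0000
K_W = (4C−1)/(4C−4) + 0.615/C = 39.000/36.000 + 0.0615 = 1.1448
τ₀ = 8FD/(πd³) = 8·384·39.0/(π·3.9³) = 119808/186.36 = 642.9 MPa
τ_max = K·τ₀ = 1.1448 × 642.9 = 736.01 MPa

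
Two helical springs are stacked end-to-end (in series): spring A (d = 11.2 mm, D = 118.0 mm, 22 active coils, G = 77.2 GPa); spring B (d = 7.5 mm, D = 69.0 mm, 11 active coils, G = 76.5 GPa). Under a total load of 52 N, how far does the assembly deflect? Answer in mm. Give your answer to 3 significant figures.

k_A = Gd⁴/(8D³N_a) = (77.2×10³)(11.2⁴)/(8·118.0³·22) = 4.2008 N/mm
k_B = Gd⁴/(8D³N_a) = (76.5×10³)(7.5⁴)/(8·69.0³·11) = 8.3729 N/mm
Series: 1/k_eq = 1/4.2008 + 1/8.3729 = 0.35748; k_eq = 2.7973 N/mm
δ = F/k_eq = 52/2.7973 = 18.589 mm

18.6 mm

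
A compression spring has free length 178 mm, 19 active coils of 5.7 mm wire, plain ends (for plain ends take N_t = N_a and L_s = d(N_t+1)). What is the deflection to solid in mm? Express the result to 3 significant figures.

N_t = 19; L_s = 5.7·20 = 114 mm
δ_solid = L₀ − L_s = 178 − 114 = 64 mm

64.0 mm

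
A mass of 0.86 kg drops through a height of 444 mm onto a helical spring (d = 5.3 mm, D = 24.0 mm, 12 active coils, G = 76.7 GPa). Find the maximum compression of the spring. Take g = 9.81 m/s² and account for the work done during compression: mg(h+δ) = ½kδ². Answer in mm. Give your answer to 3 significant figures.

13.0 mm

k = Gd⁴/(8D³N_a) = (76.7×10³)(5.3⁴)/(8·24.0³·12) = 45.603 N/mm
W = mg = 0.86 × 9.81 = 8.4366 N
½kδ² − Wδ − Wh = 0 → δ = (W + √(W² + 2kWh))/k
δ = (8.4366 + √(71.176 + 341644))/45.603 = (8.4366 + 584.56)/45.603 = 13.004 mm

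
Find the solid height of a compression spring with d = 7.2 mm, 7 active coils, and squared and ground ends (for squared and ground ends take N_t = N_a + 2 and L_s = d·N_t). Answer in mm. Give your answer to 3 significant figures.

64.8 mm

squared and ground ends: N_t = N_a + 2 = 7 + 2 = 9
L_s = d·N_t = 7.2 × 9 = 64.8 mm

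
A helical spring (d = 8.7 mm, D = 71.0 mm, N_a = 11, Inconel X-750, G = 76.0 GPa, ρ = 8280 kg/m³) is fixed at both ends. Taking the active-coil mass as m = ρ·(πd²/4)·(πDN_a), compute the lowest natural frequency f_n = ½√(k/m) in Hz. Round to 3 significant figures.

k = Gd⁴/(8D³N_a) = (76.0×10³)(8.7⁴)/(8·71.0³·11) = 13.824 N/mm = 13824 N/m
Wire length L = πDN_a = π·71.0·11 = 2453.6 mm
m = ρ·(πd²/4)·L = 8280 × 59.447×10⁻⁶ m² × 2.4536 m = 1.2077 kg
f_n = ½√(k/m) = 0.5·√(13824/1.2077) = 0.5·√(11447) = 53.494 Hz

53.5 Hz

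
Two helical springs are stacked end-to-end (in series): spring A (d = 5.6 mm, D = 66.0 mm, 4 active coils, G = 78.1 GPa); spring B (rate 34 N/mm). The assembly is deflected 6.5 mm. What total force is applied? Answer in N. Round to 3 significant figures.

k_A = Gd⁴/(8D³N_a) = (78.1×10³)(5.6⁴)/(8·66.0³·4) = 8.3487 N/mm
Series: 1/k_eq = 1/8.3487 + 1/34 = 0.14919; k_eq = 6.7029 N/mm
F = k_eq·δ = 6.7029·6.5 = 43.569 N

43.6 N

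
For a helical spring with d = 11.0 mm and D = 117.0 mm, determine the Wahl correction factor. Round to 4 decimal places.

1.1357

C = D/d = 117.0/11.0 = 10.6364
K_W = (4C−1)/(4C−4) + 0.615/C = 41.545/38.545 + 0.0578 = 1.1357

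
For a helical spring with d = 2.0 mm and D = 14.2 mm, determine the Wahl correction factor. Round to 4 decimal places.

1.2096

C = D/d = 14.2/2.0 = 7.1000
K_W = (4C−1)/(4C−4) + 0.615/C = 27.400/24.400 + 0.0866 = 1.2096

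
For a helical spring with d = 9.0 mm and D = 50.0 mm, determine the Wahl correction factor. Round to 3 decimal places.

1.275

C = D/d = 50.0/9.0 = 5.5556
K_W = (4C−1)/(4C−4) + 0.615/C = 21.222/18.222 + 0.1107 = 1.2753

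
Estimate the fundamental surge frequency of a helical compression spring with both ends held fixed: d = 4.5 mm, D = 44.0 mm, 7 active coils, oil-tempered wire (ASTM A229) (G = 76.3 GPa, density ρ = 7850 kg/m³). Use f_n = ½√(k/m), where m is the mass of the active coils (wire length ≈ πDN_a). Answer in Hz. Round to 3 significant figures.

117 Hz

k = Gd⁴/(8D³N_a) = (76.3×10³)(4.5⁴)/(8·44.0³·7) = 6.5589 N/mm = 6558.9 N/m
Wire length L = πDN_a = π·44.0·7 = 967.61 mm
m = ρ·(πd²/4)·L = 7850 × 15.904×10⁻⁶ m² × 0.96761 m = 0.12081 kg
f_n = ½√(k/m) = 0.5·√(6558.9/0.12081) = 0.5·√(54293) = 116.5 Hz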